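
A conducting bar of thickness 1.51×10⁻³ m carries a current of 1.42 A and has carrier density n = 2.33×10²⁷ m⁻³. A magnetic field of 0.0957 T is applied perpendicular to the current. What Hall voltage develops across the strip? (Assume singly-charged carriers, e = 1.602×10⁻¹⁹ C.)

V_H ≈ 2.41×10⁻⁷ V

V_H = IB/(n e t).
V_H = (1.42)(0.0957)/((2.33×10²⁷)(1.602×10⁻¹⁹)(1.51×10⁻³)) ≈ 2.41×10⁻⁷ V.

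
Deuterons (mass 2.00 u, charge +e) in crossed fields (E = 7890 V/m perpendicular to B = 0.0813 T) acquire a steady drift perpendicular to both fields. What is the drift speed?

v_d ≈ 9.70×10⁴ m/s

In crossed fields the guiding centre drifts at v_d = |E×B|/B² = E/B, independent of charge and mass.
v_d = 7890/0.0813 = 9.70×10⁴ m/s.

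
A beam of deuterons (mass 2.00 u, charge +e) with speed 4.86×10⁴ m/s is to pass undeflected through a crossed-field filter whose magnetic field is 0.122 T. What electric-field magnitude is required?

For straight-line motion qE = qvB, so E = vB.
E = 4.86×10⁴ × 0.122 = 5930 V/m.

E = 5930 V/m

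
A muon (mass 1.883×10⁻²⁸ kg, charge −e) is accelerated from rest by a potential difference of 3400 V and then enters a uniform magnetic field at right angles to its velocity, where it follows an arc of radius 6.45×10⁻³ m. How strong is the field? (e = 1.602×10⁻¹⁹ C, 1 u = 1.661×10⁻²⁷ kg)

v = √(2|q|V/m) = √(2·1.602×10⁻¹⁹·3400/1.883×10⁻²⁸) ≈ 2.405×10⁶ m/s.
B = mv/(|q|r) = (1.883×10⁻²⁸)(2.405×10⁶)/((1.602×10⁻¹⁹)(6.45×10⁻³)) ≈ 0.438 T.

B ≈ 0.438 T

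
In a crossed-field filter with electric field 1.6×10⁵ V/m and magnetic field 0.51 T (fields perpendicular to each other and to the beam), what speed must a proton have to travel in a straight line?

v = 3.1×10⁵ m/s

Straight-line motion ⇒ electric and magnetic forces cancel, so E = vB.
v = E/B = 1.6×10⁵/0.51 = 3.1×10⁵ m/s.
The result is independent of the particle's charge and mass.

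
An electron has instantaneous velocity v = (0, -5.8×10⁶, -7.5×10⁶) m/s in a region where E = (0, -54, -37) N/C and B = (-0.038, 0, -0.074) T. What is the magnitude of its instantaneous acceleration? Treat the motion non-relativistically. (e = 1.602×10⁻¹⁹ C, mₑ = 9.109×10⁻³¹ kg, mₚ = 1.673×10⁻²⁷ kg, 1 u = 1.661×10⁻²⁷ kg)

|a| ≈ 9.85×10¹⁶ m/s²

v×B = (4.29×10⁵, 2.85×10⁵, -2.20×10⁵) N/C.
E + v×B = (4.29×10⁵, 2.85×10⁵, -2.20×10⁵) N/C.
F = q(E + v×B) = (−1.602×10⁻¹⁹ C)·(4.29×10⁵, 2.85×10⁵, -2.20×10⁵) = (-6.88×10⁻¹⁴, -4.56×10⁻¹⁴, 3.53×10⁻¹⁴) N.
|a| = |F|/m = 8.977×10⁻¹⁴/9.109×10⁻³¹ ≈ 9.85×10¹⁶ m/s².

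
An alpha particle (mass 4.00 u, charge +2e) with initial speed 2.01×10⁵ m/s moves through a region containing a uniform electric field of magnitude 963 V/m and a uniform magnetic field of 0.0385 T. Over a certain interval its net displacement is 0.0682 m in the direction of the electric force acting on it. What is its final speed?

B does no work; ΔKE = |q|E d.
½mv_f² = ½mv₀² + |q|Ed = ½(6.644×10⁻²⁷)(2.01×10⁵)² + (3.204×10⁻¹⁹)(963)(0.0682) ≈ 1.342×10⁻¹⁶ J + 2.104×10⁻¹⁷ J ≈ 1.553×10⁻¹⁶ J.
v_f = √(2·1.553×10⁻¹⁶/6.644×10⁻²⁷) ≈ 2.16×10⁵ m/s.

v_f ≈ 2.16×10⁵ m/s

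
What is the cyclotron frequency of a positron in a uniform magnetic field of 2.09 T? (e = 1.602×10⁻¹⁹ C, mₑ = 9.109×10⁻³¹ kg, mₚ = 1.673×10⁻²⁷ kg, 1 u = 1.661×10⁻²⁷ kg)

f ≈ 5.85×10¹⁰ Hz

f = |q|B/(2πm).
f = (1.602×10⁻¹⁹)(2.09)/(2π·9.109×10⁻³¹) ≈ 5.85×10¹⁰ Hz.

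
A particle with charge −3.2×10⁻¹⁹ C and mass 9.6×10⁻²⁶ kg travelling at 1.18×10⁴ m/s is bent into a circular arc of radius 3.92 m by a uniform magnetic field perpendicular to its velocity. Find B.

B ≈ 9.03×10⁻⁴ T

From |q|vB = mv²/r, B = mv/(|q|r).
B = (9.6×10⁻²⁶)(1.18×10⁴)/((3.2×10⁻¹⁹)(3.92)) ≈ 9.03×10⁻⁴ T.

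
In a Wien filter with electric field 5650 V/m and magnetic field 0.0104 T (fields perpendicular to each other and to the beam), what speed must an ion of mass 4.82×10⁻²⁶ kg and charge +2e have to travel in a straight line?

v = 5.43×10⁵ m/s

For undeflected motion the electric and magnetic forces balance: qE = qvB.
v = E/B = 5650/0.0104 = 5.43×10⁵ m/s.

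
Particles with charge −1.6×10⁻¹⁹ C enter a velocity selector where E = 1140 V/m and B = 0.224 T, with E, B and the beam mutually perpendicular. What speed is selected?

v = 5090 m/s

Zero net Lorentz force requires |qE| = |q v×B|, i.e. E = vB.
v = E/B = 1140/0.224 = 5090 m/s.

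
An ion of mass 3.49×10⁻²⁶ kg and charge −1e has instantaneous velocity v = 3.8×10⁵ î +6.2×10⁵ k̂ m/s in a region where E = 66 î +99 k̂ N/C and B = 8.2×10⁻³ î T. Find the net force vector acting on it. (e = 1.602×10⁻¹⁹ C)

F ≈ (-1.06×10⁻¹⁷, -8.14×10⁻¹⁶, -1.59×10⁻¹⁷) N

v×B = (0, 5080, 0) N/C.
E + v×B = (66.0, 5080, 99.0) N/C.
F = q(E + v×B) = (−1.602×10⁻¹⁹ C)·(66.0, 5080, 99.0) = (-1.06×10⁻¹⁷, -8.14×10⁻¹⁶, -1.59×10⁻¹⁷) N.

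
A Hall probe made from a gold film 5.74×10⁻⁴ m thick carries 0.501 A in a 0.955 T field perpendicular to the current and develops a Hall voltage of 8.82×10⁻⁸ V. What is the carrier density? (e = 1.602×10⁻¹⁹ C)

From V_H = IB/(n e t), n = IB/(V_H e t).
n = (0.501)(0.955)/((8.82×10⁻⁸)(1.602×10⁻¹⁹)(5.74×10⁻⁴)) ≈ 5.90×10²⁸ m⁻³.

n ≈ 5.90×10²⁸ m⁻³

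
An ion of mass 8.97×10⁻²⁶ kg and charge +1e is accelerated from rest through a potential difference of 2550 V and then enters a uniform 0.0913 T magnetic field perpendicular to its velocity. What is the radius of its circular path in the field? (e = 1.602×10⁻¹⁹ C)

r ≈ 0.585 m

Acceleration: |q|V = ½mv² ⇒ v = √(2|q|V/m) = √(2·1.602×10⁻¹⁹·2550/8.97×10⁻²⁶) ≈ 9.544×10⁴ m/s.
In the field: r = mv/(|q|B) = (8.97×10⁻²⁶)(9.544×10⁴)/((1.602×10⁻¹⁹)(0.0913)) ≈ 0.585 m.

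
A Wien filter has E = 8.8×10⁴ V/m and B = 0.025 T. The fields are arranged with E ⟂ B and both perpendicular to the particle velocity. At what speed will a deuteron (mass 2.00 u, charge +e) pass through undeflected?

v = 3.5×10⁶ m/s

For undeflected motion the electric and magnetic forces balance: qE = qvB.
v = E/B = 8.8×10⁴/0.025 = 3.5×10⁶ m/s.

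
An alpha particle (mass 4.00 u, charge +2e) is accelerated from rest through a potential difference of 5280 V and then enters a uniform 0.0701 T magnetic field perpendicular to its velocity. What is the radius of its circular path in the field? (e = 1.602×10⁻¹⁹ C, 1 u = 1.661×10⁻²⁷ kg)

r ≈ 0.211 m

Acceleration: |q|V = ½mv² ⇒ v = √(2|q|V/m) = √(2·3.204×10⁻¹⁹·5280/6.644×10⁻²⁷) ≈ 7.136×10⁵ m/s.
In the field: r = mv/(|q|B) = (6.644×10⁻²⁷)(7.136×10⁵)/((3.204×10⁻¹⁹)(0.0701)) ≈ 0.211 m.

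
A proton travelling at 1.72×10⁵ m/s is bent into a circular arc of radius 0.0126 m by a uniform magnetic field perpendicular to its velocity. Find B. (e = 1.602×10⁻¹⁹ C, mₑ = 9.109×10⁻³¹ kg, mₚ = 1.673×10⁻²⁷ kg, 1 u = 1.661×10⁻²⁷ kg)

From |q|vB = mv²/r, B = mv/(|q|r).
B = (1.673×10⁻²⁷)(1.72×10⁵)/((1.602×10⁻¹⁹)(0.0126)) ≈ 0.143 T.

B ≈ 0.143 T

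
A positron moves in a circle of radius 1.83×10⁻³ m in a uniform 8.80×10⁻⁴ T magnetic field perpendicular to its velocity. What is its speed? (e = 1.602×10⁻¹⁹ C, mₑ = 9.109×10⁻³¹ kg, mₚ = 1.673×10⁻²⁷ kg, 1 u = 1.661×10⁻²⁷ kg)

v ≈ 2.83×10⁵ m/s

From |q|vB = mv²/r, v = |q|Br/m.
v = (1.602×10⁻¹⁹)(8.80×10⁻⁴)(1.83×10⁻³)/9.109×10⁻³¹ ≈ 2.83×10⁵ m/s.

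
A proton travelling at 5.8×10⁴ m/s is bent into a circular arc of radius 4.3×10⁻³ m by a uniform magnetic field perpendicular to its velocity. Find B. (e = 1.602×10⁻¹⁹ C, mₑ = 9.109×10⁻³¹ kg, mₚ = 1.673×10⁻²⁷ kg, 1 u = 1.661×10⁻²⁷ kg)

B ≈ 0.14 T

From |q|vB = mv²/r, B = mv/(|q|r).
B = (1.673×10⁻²⁷)(5.8×10⁴)/((1.602×10⁻¹⁹)(4.3×10⁻³)) ≈ 0.14 T.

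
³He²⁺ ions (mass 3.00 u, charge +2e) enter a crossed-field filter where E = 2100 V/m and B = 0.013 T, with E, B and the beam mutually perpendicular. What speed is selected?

v = 1.6×10⁵ m/s

Straight-line motion ⇒ electric and magnetic forces cancel, so E = vB.
v = E/B = 2100/0.013 = 1.6×10⁵ m/s.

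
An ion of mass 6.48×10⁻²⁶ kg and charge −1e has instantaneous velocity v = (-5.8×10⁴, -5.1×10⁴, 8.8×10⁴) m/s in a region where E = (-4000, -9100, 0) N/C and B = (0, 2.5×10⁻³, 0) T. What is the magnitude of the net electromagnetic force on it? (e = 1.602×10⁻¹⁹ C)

v×B = (-220, 0, -145) N/C.
E + v×B = (-4220, -9100, -145) N/C.
F = q(E + v×B) = (−1.602×10⁻¹⁹ C)·(-4220, -9100, -145) = (6.76×10⁻¹⁶, 1.46×10⁻¹⁵, 2.32×10⁻¹⁷) N.
|F| = 1.61×10⁻¹⁵ N.

|F| ≈ 1.61×10⁻¹⁵ N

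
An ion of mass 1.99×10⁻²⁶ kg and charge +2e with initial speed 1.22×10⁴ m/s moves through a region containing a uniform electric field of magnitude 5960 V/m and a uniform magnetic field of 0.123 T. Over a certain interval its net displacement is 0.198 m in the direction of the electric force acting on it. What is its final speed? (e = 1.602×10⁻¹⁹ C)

B does no work; ΔKE = |q|E d.
½mv_f² = ½mv₀² + |q|Ed = ½(1.99×10⁻²⁶)(1.22×10⁴)² + (3.204×10⁻¹⁹)(5960)(0.198) ≈ 1.481×10⁻¹⁸ J + 3.781×10⁻¹⁶ J ≈ 3.796×10⁻¹⁶ J.
v_f = √(2·3.796×10⁻¹⁶/1.99×10⁻²⁶) ≈ 1.95×10⁵ m/s.

v_f ≈ 1.95×10⁵ m/s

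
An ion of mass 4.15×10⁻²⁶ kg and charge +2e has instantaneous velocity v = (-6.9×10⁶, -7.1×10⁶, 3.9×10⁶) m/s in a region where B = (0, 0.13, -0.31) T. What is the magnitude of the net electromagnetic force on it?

v×B = (1.69×10⁶, -2.14×10⁶, -8.97×10⁵) N/C.
F = q v×B = (3.204×10⁻¹⁹ C)·(1.69×10⁶, -2.14×10⁶, -8.97×10⁵) = (5.43×10⁻¹³, -6.85×10⁻¹³, -2.87×10⁻¹³) N.
|F| = 9.20×10⁻¹³ N.

|F| ≈ 9.20×10⁻¹³ N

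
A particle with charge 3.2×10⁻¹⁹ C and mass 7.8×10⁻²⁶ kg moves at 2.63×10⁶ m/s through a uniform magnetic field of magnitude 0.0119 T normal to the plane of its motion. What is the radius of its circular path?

The magnetic force provides the centripetal force: |q|vB = mv²/r.
r = mv/(|q|B) = (7.8×10⁻²⁶)(2.63×10⁶)/((3.2×10⁻¹⁹)(0.0119)) ≈ 53.9 m.

r ≈ 53.9 m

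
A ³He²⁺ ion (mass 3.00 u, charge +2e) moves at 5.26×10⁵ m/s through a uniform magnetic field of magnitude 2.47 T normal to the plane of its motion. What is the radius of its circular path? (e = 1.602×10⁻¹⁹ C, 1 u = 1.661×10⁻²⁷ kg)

r ≈ 3.31×10⁻³ m

The magnetic force provides the centripetal force: |q|vB = mv²/r.
r = mv/(|q|B) = (4.983×10⁻²⁷)(5.26×10⁵)/((3.204×10⁻¹⁹)(2.47)) ≈ 3.31×10⁻³ m.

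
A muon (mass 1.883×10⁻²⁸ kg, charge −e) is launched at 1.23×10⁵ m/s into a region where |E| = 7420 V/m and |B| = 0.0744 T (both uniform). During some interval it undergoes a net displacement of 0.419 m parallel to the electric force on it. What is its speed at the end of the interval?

v_f ≈ 2.30×10⁶ m/s

B does no work; ΔKE = |q|E d.
½mv_f² = ½mv₀² + |q|Ed = ½(1.883×10⁻²⁸)(1.23×10⁵)² + (1.602×10⁻¹⁹)(7420)(0.419) ≈ 1.424×10⁻¹⁸ J + 4.981×10⁻¹⁶ J ≈ 4.995×10⁻¹⁶ J.
v_f = √(2·4.995×10⁻¹⁶/1.883×10⁻²⁸) ≈ 2.30×10⁶ m/s.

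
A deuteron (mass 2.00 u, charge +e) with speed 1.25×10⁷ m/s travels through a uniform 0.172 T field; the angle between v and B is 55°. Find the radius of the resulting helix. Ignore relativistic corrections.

r ≈ 1.23 m

v⊥ = v sinθ = 1.25×10⁷·sin55° ≈ 1.024×10⁷ m/s.
r = m v⊥/(|q|B) = (3.322×10⁻²⁷)(1.024×10⁷)/((1.602×10⁻¹⁹)(0.172)) ≈ 1.23 m.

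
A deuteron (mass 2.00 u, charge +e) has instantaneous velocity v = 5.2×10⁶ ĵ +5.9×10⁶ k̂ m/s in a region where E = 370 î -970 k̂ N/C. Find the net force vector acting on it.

F ≈ (5.93×10⁻¹⁷, 0, -1.55×10⁻¹⁶) N

Only an electric field acts, so F = qE = (1.602×10⁻¹⁹ C)·(370, 0, -970) = (5.93×10⁻¹⁷, 0, -1.55×10⁻¹⁶) N.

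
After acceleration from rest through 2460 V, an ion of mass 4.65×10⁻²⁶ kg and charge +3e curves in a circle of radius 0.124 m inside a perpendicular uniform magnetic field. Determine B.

B ≈ 0.176 T

v = √(2|q|V/m) = √(2·4.806×10⁻¹⁹·2460/4.65×10⁻²⁶) ≈ 2.255×10⁵ m/s.
B = mv/(|q|r) = (4.65×10⁻²⁶)(2.255×10⁵)/((4.806×10⁻¹⁹)(0.124)) ≈ 0.176 T.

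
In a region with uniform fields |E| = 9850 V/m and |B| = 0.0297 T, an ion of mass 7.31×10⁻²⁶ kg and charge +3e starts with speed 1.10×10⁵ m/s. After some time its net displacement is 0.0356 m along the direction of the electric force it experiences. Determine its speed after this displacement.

v_f ≈ 1.29×10⁵ m/s

B does no work; ΔKE = |q|E d.
½mv_f² = ½mv₀² + |q|Ed = ½(7.31×10⁻²⁶)(1.10×10⁵)² + (4.806×10⁻¹⁹)(9850)(0.0356) ≈ 4.423×10⁻¹⁶ J + 1.685×10⁻¹⁶ J ≈ 6.108×10⁻¹⁶ J.
v_f = √(2·6.108×10⁻¹⁶/7.31×10⁻²⁶) ≈ 1.29×10⁵ m/s.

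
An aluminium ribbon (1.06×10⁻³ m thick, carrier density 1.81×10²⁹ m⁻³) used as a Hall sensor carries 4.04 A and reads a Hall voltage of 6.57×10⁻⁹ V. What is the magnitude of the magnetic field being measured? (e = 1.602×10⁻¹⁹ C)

B ≈ 0.0500 T

From V_H = IB/(n e t), B = V_H n e t / I.
B = (6.57×10⁻⁹)(1.81×10²⁹)(1.602×10⁻¹⁹)(1.06×10⁻³)/4.04 ≈ 0.0500 T.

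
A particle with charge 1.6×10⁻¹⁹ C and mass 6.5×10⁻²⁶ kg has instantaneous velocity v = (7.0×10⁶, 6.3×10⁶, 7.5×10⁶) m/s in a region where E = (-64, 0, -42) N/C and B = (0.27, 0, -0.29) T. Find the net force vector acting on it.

F ≈ (-2.92×10⁻¹³, 6.49×10⁻¹³, -2.72×10⁻¹³) N

v×B = (-1.83×10⁶, 4.06×10⁶, -1.70×10⁶) N/C.
E + v×B = (-1.83×10⁶, 4.06×10⁶, -1.70×10⁶) N/C.
F = q(E + v×B) = (1.6×10⁻¹⁹ C)·(-1.83×10⁶, 4.06×10⁶, -1.70×10⁶) = (-2.92×10⁻¹³, 6.49×10⁻¹³, -2.72×10⁻¹³) N.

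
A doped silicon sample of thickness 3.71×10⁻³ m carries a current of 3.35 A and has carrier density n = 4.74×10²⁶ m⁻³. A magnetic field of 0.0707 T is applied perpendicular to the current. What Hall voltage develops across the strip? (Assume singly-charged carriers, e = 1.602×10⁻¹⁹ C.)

V_H = IB/(n e t).
V_H = (3.35)(0.0707)/((4.74×10²⁶)(1.602×10⁻¹⁹)(3.71×10⁻³)) ≈ 8.41×10⁻⁷ V.

V_H ≈ 8.41×10⁻⁷ V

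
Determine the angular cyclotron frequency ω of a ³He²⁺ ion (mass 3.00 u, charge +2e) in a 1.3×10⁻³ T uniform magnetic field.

ω = |q|B/m.
ω = (3.204×10⁻¹⁹)(1.3×10⁻³)/4.983×10⁻²⁷ ≈ 8.4×10⁴ rad/s.

ω ≈ 8.4×10⁴ rad/s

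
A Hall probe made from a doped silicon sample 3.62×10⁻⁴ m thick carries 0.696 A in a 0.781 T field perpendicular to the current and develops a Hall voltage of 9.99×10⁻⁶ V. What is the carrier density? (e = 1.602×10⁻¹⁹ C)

From V_H = IB/(n e t), n = IB/(V_H e t).
n = (0.696)(0.781)/((9.99×10⁻⁶)(1.602×10⁻¹⁹)(3.62×10⁻⁴)) ≈ 9.38×10²⁶ m⁻³.

n ≈ 9.38×10²⁶ m⁻³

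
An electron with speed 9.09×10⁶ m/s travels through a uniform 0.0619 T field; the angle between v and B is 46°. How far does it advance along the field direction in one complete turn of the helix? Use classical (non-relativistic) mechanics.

p ≈ 3.64×10⁻³ m

v∥ = v cosθ = 9.09×10⁶·cos46° ≈ 6.314×10⁶ m/s.
T = 2πm/(|q|B) = 2π(9.109×10⁻³¹)/((1.602×10⁻¹⁹)(0.0619)) ≈ 5.772×10⁻¹⁰ s.
pitch = v∥ T = (6.314×10⁶)(5.772×10⁻¹⁰) ≈ 3.64×10⁻³ m.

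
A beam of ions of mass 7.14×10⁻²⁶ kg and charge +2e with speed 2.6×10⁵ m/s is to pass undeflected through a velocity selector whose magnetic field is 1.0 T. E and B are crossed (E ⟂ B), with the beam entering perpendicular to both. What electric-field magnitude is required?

For straight-line motion qE = qvB, so E = vB.
E = 2.6×10⁵ × 1.0 = 2.6×10⁵ V/m.

E = 2.6×10⁵ V/m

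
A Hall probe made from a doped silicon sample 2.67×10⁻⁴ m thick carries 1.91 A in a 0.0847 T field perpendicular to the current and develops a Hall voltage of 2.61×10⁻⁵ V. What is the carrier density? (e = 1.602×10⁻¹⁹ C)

n ≈ 1.45×10²⁶ m⁻³

From V_H = IB/(n e t), n = IB/(V_H e t).
n = (1.91)(0.0847)/((2.61×10⁻⁵)(1.602×10⁻¹⁹)(2.67×10⁻⁴)) ≈ 1.45×10²⁶ m⁻³.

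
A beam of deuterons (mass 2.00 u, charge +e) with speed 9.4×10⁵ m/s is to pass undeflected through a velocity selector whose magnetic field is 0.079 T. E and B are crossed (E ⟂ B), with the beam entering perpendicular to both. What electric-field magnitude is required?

E = 7.4×10⁴ V/m

For straight-line motion qE = qvB, so E = vB.
E = 9.4×10⁵ × 0.079 = 7.4×10⁴ V/m.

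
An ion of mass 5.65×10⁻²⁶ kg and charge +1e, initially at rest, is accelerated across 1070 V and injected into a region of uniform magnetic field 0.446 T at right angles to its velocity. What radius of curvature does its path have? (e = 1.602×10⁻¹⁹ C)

Acceleration: |q|V = ½mv² ⇒ v = √(2|q|V/m) = √(2·1.602×10⁻¹⁹·1070/5.65×10⁻²⁶) ≈ 7.790×10⁴ m/s.
In the field: r = mv/(|q|B) = (5.65×10⁻²⁶)(7.790×10⁴)/((1.602×10⁻¹⁹)(0.446)) ≈ 0.0616 m.

r ≈ 0.0616 m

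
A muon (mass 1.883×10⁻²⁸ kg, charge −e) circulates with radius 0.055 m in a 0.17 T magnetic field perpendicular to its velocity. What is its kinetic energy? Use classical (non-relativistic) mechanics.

KE ≈ 6.0×10⁻¹⁵ J

v = |q|Br/m, then KE = ½mv² = (qBr)²/(2m).
v = (1.602×10⁻¹⁹)(0.17)(0.055)/1.883×10⁻²⁸ ≈ 7.955×10⁶ m/s.
KE = ½(1.883×10⁻²⁸)(7.955×10⁶)² ≈ 6.0×10⁻¹⁵ J.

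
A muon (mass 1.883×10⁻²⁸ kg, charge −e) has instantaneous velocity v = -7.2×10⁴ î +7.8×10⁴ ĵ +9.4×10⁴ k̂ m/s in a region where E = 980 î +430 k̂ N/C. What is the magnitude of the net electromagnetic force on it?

Only an electric field acts, so F = qE = (−1.602×10⁻¹⁹ C)·(980, 0, 430) = (-1.57×10⁻¹⁶, 0, -6.89×10⁻¹⁷) N.
|F| = 1.71×10⁻¹⁶ N.

|F| ≈ 1.71×10⁻¹⁶ N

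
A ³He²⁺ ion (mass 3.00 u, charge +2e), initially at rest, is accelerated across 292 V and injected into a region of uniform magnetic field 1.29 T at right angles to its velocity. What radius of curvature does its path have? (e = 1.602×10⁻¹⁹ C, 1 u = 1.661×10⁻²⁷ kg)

Acceleration: |q|V = ½mv² ⇒ v = √(2|q|V/m) = √(2·3.204×10⁻¹⁹·292/4.983×10⁻²⁷) ≈ 1.938×10⁵ m/s.
In the field: r = mv/(|q|B) = (4.983×10⁻²⁷)(1.938×10⁵)/((3.204×10⁻¹⁹)(1.29)) ≈ 2.34×10⁻³ m.

r ≈ 2.34×10⁻³ m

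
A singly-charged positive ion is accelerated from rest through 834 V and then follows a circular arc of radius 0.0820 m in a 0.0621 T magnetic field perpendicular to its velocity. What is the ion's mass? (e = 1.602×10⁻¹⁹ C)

Combine |q|V = ½mv² and r = mv/(|q|B): eliminate v to get m = qB²r²/(2V).
m = (1.602×10⁻¹⁹)(0.0621)²(0.0820)²/(2·834) ≈ 2.49×10⁻²⁷ kg.

m ≈ 2.49×10⁻²⁷ kg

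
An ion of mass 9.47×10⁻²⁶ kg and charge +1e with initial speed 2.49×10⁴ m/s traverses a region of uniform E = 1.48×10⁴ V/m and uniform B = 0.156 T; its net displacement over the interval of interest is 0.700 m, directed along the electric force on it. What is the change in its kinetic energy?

The magnetic force is always ⟂ v and does no work; only the electric force changes KE.
ΔKE = F_E · d = |q|E d = (1.602×10⁻¹⁹)(1.48×10⁴)(0.700) ≈ 1.66×10⁻¹⁵ J.

ΔKE ≈ 1.66×10⁻¹⁵ J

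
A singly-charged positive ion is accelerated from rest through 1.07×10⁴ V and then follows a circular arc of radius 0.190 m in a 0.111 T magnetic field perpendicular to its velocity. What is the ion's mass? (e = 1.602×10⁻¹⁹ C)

Combine |q|V = ½mv² and r = mv/(|q|B): eliminate v to get m = qB²r²/(2V).
m = (1.602×10⁻¹⁹)(0.111)²(0.190)²/(2·1.07×10⁴) ≈ 3.33×10⁻²⁷ kg.

m ≈ 3.33×10⁻²⁷ kg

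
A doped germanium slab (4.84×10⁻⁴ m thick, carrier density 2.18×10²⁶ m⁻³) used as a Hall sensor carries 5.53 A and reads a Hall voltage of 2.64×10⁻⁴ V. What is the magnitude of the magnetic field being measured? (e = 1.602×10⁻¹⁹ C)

From V_H = IB/(n e t), B = V_H n e t / I.
B = (2.64×10⁻⁴)(2.18×10²⁶)(1.602×10⁻¹⁹)(4.84×10⁻⁴)/5.53 ≈ 0.807 T.

B ≈ 0.807 T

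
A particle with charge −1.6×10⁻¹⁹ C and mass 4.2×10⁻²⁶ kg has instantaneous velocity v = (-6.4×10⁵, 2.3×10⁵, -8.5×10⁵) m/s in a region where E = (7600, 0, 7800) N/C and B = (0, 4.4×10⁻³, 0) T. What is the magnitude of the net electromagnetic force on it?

v×B = (3740, 0, -2820) N/C.
E + v×B = (1.13×10⁴, 0, 4980) N/C.
F = q(E + v×B) = (−1.6×10⁻¹⁹ C)·(1.13×10⁴, 0, 4980) = (-1.81×10⁻¹⁵, 0, -7.97×10⁻¹⁶) N.
|F| = 1.98×10⁻¹⁵ N.

|F| ≈ 1.98×10⁻¹⁵ N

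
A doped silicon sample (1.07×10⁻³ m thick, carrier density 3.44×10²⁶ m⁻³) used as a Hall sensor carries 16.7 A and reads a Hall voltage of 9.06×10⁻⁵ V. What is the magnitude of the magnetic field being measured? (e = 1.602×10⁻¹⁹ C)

From V_H = IB/(n e t), B = V_H n e t / I.
B = (9.06×10⁻⁵)(3.44×10²⁶)(1.602×10⁻¹⁹)(1.07×10⁻³)/16.7 ≈ 0.320 T.

B ≈ 0.320 T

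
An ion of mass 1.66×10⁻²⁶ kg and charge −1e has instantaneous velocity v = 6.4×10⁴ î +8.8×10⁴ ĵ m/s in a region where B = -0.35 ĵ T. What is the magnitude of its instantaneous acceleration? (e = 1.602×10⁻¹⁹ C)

v×B = (0, 0, -2.24×10⁴) N/C.
F = q v×B = (−1.602×10⁻¹⁹ C)·(0, 0, -2.24×10⁴) = (0, 0, 3.59×10⁻¹⁵) N.
|a| = |F|/m = 3.588×10⁻¹⁵/1.66×10⁻²⁶ ≈ 2.16×10¹¹ m/s².

|a| ≈ 2.16×10¹¹ m/s²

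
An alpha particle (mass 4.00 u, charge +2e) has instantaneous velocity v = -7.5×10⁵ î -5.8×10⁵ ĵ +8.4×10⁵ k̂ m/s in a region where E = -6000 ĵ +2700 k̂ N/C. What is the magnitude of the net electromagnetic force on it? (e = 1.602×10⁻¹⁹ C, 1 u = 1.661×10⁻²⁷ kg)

|F| ≈ 2.11×10⁻¹⁵ N

Only an electric field acts, so F = qE = (3.204×10⁻¹⁹ C)·(0, -6000, 2700) = (0, -1.92×10⁻¹⁵, 8.65×10⁻¹⁶) N.
|F| = 2.11×10⁻¹⁵ N.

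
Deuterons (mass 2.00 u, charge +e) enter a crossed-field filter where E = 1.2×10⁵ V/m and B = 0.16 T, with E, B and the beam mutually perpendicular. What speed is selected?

Zero net Lorentz force requires |qE| = |q v×B|, i.e. E = vB.
v = E/B = 1.2×10⁵/0.16 = 7.5×10⁵ m/s.

v = 7.5×10⁵ m/s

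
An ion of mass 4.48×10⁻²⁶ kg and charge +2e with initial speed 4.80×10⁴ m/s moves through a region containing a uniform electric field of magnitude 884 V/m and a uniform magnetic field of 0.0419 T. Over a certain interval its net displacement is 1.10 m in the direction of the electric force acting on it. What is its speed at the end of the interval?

B does no work; ΔKE = |q|E d.
½mv_f² = ½mv₀² + |q|Ed = ½(4.48×10⁻²⁶)(4.80×10⁴)² + (3.204×10⁻¹⁹)(884)(1.10) ≈ 5.161×10⁻¹⁷ J + 3.116×10⁻¹⁶ J ≈ 3.632×10⁻¹⁶ J.
v_f = √(2·3.632×10⁻¹⁶/4.48×10⁻²⁶) ≈ 1.27×10⁵ m/s.

v_f ≈ 1.27×10⁵ m/s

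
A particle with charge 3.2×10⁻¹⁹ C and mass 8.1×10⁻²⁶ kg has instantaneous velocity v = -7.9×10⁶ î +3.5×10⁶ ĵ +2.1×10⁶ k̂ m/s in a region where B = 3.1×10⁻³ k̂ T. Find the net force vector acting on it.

F ≈ (3.47×10⁻¹⁵, 7.84×10⁻¹⁵, 0) N

v×B = (1.08×10⁴, 2.45×10⁴, 0) N/C.
F = q v×B = (3.2×10⁻¹⁹ C)·(1.08×10⁴, 2.45×10⁴, 0) = (3.47×10⁻¹⁵, 7.84×10⁻¹⁵, 0) N.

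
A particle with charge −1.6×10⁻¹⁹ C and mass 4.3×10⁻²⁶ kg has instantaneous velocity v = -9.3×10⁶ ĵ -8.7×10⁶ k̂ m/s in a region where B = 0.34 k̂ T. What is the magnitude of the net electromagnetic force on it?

|F| ≈ 5.06×10⁻¹³ N

v×B = (-3.16×10⁶, 0, 0) N/C.
F = q v×B = (−1.6×10⁻¹⁹ C)·(-3.16×10⁶, 0, 0) = (5.06×10⁻¹³, 0, 0) N.
|F| = 5.06×10⁻¹³ N.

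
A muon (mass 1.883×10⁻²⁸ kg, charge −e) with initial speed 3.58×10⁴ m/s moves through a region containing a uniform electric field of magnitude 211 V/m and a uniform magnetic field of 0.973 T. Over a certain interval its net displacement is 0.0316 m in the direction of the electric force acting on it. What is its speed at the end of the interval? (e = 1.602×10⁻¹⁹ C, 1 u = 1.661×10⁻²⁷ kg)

B does no work; ΔKE = |q|E d.
½mv_f² = ½mv₀² + |q|Ed = ½(1.883×10⁻²⁸)(3.58×10⁴)² + (1.602×10⁻¹⁹)(211)(0.0316) ≈ 1.207×10⁻¹⁹ J + 1.068×10⁻¹⁸ J ≈ 1.189×10⁻¹⁸ J.
v_f = √(2·1.189×10⁻¹⁸/1.883×10⁻²⁸) ≈ 1.12×10⁵ m/s.

v_f ≈ 1.12×10⁵ m/s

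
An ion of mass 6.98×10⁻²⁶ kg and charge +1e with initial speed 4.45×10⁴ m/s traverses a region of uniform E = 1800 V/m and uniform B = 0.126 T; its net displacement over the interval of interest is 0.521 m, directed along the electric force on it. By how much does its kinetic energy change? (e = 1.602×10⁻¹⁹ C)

ΔKE ≈ 1.50×10⁻¹⁶ J

The magnetic force is always ⟂ v and does no work; only the electric force changes KE.
ΔKE = F_E · d = |q|E d = (1.602×10⁻¹⁹)(1800)(0.521) ≈ 1.50×10⁻¹⁶ J.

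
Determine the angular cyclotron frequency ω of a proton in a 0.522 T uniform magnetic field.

ω = |q|B/m.
ω = (1.602×10⁻¹⁹)(0.522)/1.673×10⁻²⁷ ≈ 5.00×10⁷ rad/s.

ω ≈ 5.00×10⁷ rad/s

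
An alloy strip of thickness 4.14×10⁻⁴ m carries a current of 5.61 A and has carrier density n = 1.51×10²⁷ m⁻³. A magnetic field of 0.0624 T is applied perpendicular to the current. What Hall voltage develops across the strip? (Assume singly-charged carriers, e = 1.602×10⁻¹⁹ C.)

V_H = IB/(n e t).
V_H = (5.61)(0.0624)/((1.51×10²⁷)(1.602×10⁻¹⁹)(4.14×10⁻⁴)) ≈ 3.50×10⁻⁶ V.

V_H ≈ 3.50×10⁻⁶ V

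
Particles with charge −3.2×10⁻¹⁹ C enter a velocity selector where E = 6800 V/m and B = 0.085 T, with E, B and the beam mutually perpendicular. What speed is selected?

v = 8.0×10⁴ m/s

For undeflected motion the electric and magnetic forces balance: qE = qvB.
v = E/B = 6800/0.085 = 8.0×10⁴ m/s.
The result is independent of the particle's charge and mass.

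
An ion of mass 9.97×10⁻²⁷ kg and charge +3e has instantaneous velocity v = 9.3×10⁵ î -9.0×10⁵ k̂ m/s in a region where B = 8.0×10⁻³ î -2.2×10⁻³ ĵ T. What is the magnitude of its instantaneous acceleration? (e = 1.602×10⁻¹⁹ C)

v×B = (-1980, -7200, -2050) N/C.
F = q v×B = (4.806×10⁻¹⁹ C)·(-1980, -7200, -2050) = (-9.52×10⁻¹⁶, -3.46×10⁻¹⁵, -9.83×10⁻¹⁶) N.
|a| = |F|/m = 3.721×10⁻¹⁵/9.97×10⁻²⁷ ≈ 3.73×10¹¹ m/s².

|a| ≈ 3.73×10¹¹ m/s²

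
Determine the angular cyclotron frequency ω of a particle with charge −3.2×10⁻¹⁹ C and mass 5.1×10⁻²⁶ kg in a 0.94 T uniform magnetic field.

ω ≈ 5.9×10⁶ rad/s

ω = |q|B/m.
ω = (3.2×10⁻¹⁹)(0.94)/5.1×10⁻²⁶ ≈ 5.9×10⁶ rad/s.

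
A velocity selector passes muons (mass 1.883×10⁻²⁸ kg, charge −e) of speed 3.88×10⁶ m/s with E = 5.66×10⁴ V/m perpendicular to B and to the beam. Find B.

Balance of forces in the selector: qE = qvB ⇒ B = E/v.
B = 5.66×10⁴/3.88×10⁶ = 0.0146 T.

B = 0.0146 T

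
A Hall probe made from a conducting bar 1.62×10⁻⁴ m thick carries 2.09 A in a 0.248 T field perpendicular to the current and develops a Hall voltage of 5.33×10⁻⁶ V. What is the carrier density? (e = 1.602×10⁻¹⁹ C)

From V_H = IB/(n e t), n = IB/(V_H e t).
n = (2.09)(0.248)/((5.33×10⁻⁶)(1.602×10⁻¹⁹)(1.62×10⁻⁴)) ≈ 3.75×10²⁷ m⁻³.

n ≈ 3.75×10²⁷ m⁻³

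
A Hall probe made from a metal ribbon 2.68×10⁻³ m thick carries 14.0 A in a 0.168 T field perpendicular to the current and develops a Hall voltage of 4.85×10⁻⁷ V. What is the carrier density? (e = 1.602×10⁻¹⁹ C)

n ≈ 1.13×10²⁸ m⁻³

From V_H = IB/(n e t), n = IB/(V_H e t).
n = (14.0)(0.168)/((4.85×10⁻⁷)(1.602×10⁻¹⁹)(2.68×10⁻³)) ≈ 1.13×10²⁸ m⁻³.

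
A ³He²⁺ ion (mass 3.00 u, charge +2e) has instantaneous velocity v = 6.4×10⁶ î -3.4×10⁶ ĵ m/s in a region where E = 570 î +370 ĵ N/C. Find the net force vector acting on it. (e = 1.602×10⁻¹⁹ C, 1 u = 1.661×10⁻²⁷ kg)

Only an electric field acts, so F = qE = (3.204×10⁻¹⁹ C)·(570, 370, 0) = (1.83×10⁻¹⁶, 1.19×10⁻¹⁶, 0) N.

F ≈ (1.83×10⁻¹⁶, 1.19×10⁻¹⁶, 0) N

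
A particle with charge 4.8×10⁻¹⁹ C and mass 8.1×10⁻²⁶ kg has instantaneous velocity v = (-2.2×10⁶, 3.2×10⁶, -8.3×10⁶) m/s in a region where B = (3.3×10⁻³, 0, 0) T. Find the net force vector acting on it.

F ≈ (0, -1.31×10⁻¹⁴, -5.07×10⁻¹⁵) N

v×B = (0, -2.74×10⁴, -1.06×10⁴) N/C.
F = q v×B = (4.8×10⁻¹⁹ C)·(0, -2.74×10⁴, -1.06×10⁴) = (0, -1.31×10⁻¹⁴, -5.07×10⁻¹⁵) N.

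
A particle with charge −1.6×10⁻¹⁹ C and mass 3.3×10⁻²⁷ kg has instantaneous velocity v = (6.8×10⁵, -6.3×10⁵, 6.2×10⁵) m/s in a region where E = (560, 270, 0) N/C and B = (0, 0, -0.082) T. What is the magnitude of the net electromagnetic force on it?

|F| ≈ 1.23×10⁻¹⁴ N

v×B = (5.17×10⁴, 5.58×10⁴, 0) N/C.
E + v×B = (5.22×10⁴, 5.60×10⁴, 0) N/C.
F = q(E + v×B) = (−1.6×10⁻¹⁹ C)·(5.22×10⁴, 5.60×10⁴, 0) = (-8.36×10⁻¹⁵, -8.96×10⁻¹⁵, 0) N.
|F| = 1.23×10⁻¹⁴ N.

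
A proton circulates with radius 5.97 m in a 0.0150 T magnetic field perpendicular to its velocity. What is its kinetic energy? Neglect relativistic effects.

v = |q|Br/m, then KE = ½mv² = (qBr)²/(2m).
v = (1.602×10⁻¹⁹)(0.0150)(5.97)/1.673×10⁻²⁷ ≈ 8.575×10⁶ m/s.
KE = ½(1.673×10⁻²⁷)(8.575×10⁶)² ≈ 6.15×10⁻¹⁴ J.

KE ≈ 6.15×10⁻¹⁴ J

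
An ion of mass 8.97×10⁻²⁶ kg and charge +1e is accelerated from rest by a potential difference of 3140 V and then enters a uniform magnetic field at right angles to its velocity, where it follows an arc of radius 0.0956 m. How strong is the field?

v = √(2|q|V/m) = √(2·1.602×10⁻¹⁹·3140/8.97×10⁻²⁶) ≈ 1.059×10⁵ m/s.
B = mv/(|q|r) = (8.97×10⁻²⁶)(1.059×10⁵)/((1.602×10⁻¹⁹)(0.0956)) ≈ 0.620 T.

B ≈ 0.620 T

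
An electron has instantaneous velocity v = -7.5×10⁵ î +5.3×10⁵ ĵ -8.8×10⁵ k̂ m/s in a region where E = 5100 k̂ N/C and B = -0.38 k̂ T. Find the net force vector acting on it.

F ≈ (3.23×10⁻¹⁴, 4.57×10⁻¹⁴, -8.17×10⁻¹⁶) N

v×B = (-2.01×10⁵, -2.85×10⁵, 0) N/C.
E + v×B = (-2.01×10⁵, -2.85×10⁵, 5100) N/C.
F = q(E + v×B) = (−1.602×10⁻¹⁹ C)·(-2.01×10⁵, -2.85×10⁵, 5100) = (3.23×10⁻¹⁴, 4.57×10⁻¹⁴, -8.17×10⁻¹⁶) N.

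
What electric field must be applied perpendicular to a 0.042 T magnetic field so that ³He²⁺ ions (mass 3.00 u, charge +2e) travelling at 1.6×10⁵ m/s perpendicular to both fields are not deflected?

E = 6700 V/m

For straight-line motion qE = qvB, so E = vB.
E = 1.6×10⁵ × 0.042 = 6700 V/m.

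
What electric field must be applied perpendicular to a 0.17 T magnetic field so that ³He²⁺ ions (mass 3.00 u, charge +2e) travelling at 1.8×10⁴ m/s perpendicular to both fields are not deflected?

For straight-line motion qE = qvB, so E = vB.
E = 1.8×10⁴ × 0.17 = 3100 V/m.

E = 3100 V/m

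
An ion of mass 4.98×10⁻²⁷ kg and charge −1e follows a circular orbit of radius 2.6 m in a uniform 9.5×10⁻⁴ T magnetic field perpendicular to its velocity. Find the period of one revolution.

T ≈ 2.1×10⁻⁴ s

The cyclotron period depends only on m, q, B: T = 2πm/(|q|B).
T = 2π(4.98×10⁻²⁷)/((1.602×10⁻¹⁹)(9.5×10⁻⁴)) ≈ 2.1×10⁻⁴ s.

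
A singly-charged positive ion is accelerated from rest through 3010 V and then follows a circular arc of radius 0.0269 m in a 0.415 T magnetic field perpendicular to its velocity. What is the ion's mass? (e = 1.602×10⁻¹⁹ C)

Combine |q|V = ½mv² and r = mv/(|q|B): eliminate v to get m = qB²r²/(2V).
m = (1.602×10⁻¹⁹)(0.415)²(0.0269)²/(2·3010) ≈ 3.32×10⁻²⁷ kg.

m ≈ 3.32×10⁻²⁷ kg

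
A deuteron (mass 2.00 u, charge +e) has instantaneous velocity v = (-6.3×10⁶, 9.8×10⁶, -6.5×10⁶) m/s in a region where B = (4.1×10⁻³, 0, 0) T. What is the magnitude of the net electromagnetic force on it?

v×B = (0, -2.67×10⁴, -4.02×10⁴) N/C.
F = q v×B = (1.602×10⁻¹⁹ C)·(0, -2.67×10⁴, -4.02×10⁴) = (0, -4.27×10⁻¹⁵, -6.44×10⁻¹⁵) N.
|F| = 7.72×10⁻¹⁵ N.

|F| ≈ 7.72×10⁻¹⁵ N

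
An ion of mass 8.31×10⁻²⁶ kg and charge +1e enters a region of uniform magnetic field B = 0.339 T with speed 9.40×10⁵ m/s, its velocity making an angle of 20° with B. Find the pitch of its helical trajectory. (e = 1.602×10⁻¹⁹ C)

v∥ = v cosθ = 9.40×10⁵·cos20° ≈ 8.833×10⁵ m/s.
T = 2πm/(|q|B) = 2π(8.31×10⁻²⁶)/((1.602×10⁻¹⁹)(0.339)) ≈ 9.614×10⁻⁶ s.
pitch = v∥ T = (8.833×10⁵)(9.614×10⁻⁶) ≈ 8.49 m.

p ≈ 8.49 m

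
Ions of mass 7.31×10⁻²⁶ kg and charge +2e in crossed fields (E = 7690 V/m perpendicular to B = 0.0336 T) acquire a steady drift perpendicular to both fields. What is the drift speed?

v_d ≈ 2.29×10⁵ m/s

The E×B drift speed is v_d = E/B.
v_d = 7690/0.0336 = 2.29×10⁵ m/s.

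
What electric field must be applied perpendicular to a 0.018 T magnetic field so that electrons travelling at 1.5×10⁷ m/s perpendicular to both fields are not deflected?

For straight-line motion qE = qvB, so E = vB.
E = 1.5×10⁷ × 0.018 = 2.7×10⁵ V/m.

E = 2.7×10⁵ V/m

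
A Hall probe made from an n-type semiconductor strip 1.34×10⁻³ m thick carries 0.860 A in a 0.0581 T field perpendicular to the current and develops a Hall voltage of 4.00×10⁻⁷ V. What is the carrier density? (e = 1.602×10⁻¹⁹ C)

n ≈ 5.82×10²⁶ m⁻³

From V_H = IB/(n e t), n = IB/(V_H e t).
n = (0.860)(0.0581)/((4.00×10⁻⁷)(1.602×10⁻¹⁹)(1.34×10⁻³)) ≈ 5.82×10²⁶ m⁻³.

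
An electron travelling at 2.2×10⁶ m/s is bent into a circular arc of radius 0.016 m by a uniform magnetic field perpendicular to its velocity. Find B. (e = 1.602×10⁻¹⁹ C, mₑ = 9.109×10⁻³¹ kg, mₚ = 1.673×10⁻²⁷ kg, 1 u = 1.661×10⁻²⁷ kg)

From |q|vB = mv²/r, B = mv/(|q|r).
B = (9.109×10⁻³¹)(2.2×10⁶)/((1.602×10⁻¹⁹)(0.016)) ≈ 7.8×10⁻⁴ T.

B ≈ 7.8×10⁻⁴ T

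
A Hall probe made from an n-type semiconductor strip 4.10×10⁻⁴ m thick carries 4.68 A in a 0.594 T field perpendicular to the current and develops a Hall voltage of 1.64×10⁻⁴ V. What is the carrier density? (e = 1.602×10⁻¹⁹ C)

n ≈ 2.58×10²⁶ m⁻³

From V_H = IB/(n e t), n = IB/(V_H e t).
n = (4.68)(0.594)/((1.64×10⁻⁴)(1.602×10⁻¹⁹)(4.10×10⁻⁴)) ≈ 2.58×10²⁶ m⁻³.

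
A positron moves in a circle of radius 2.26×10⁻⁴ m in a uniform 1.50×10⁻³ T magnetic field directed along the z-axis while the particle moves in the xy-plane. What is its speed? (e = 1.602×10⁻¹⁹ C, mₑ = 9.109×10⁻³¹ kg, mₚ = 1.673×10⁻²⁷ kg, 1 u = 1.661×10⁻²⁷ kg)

v ≈ 5.96×10⁴ m/s

From |q|vB = mv²/r, v = |q|Br/m.
v = (1.602×10⁻¹⁹)(1.50×10⁻³)(2.26×10⁻⁴)/9.109×10⁻³¹ ≈ 5.96×10⁴ m/s.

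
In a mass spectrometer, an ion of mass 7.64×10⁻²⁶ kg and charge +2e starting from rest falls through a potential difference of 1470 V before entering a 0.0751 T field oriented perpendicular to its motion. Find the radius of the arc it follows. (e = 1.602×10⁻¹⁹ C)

Acceleration: |q|V = ½mv² ⇒ v = √(2|q|V/m) = √(2·3.204×10⁻¹⁹·1470/7.64×10⁻²⁶) ≈ 1.110×10⁵ m/s.
In the field: r = mv/(|q|B) = (7.64×10⁻²⁶)(1.110×10⁵)/((3.204×10⁻¹⁹)(0.0751)) ≈ 0.353 m.

r ≈ 0.353 m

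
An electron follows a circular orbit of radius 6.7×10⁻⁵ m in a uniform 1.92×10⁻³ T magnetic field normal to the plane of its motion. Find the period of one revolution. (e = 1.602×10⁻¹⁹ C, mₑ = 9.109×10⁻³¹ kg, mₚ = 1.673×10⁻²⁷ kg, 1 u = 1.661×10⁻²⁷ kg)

The cyclotron period depends only on m, q, B: T = 2πm/(|q|B).
T = 2π(9.109×10⁻³¹)/((1.602×10⁻¹⁹)(1.92×10⁻³)) ≈ 1.86×10⁻⁸ s.

T ≈ 1.86×10⁻⁸ s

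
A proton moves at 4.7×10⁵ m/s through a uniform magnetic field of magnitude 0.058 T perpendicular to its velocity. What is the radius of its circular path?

r ≈ 0.085 m

The magnetic force provides the centripetal force: |q|vB = mv²/r.
r = mv/(|q|B) = (1.673×10⁻²⁷)(4.7×10⁵)/((1.602×10⁻¹⁹)(0.058)) ≈ 0.085 m.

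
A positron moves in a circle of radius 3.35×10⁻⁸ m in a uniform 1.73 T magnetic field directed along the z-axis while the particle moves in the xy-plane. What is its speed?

v ≈ 1.02×10⁴ m/s

From |q|vB = mv²/r, v = |q|Br/m.
v = (1.602×10⁻¹⁹)(1.73)(3.35×10⁻⁸)/9.109×10⁻³¹ ≈ 1.02×10⁴ m/s.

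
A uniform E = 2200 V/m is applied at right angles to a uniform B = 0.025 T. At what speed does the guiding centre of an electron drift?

v_d ≈ 8.8×10⁴ m/s

The E×B drift speed is v_d = E/B.
v_d = 2200/0.025 = 8.8×10⁴ m/s.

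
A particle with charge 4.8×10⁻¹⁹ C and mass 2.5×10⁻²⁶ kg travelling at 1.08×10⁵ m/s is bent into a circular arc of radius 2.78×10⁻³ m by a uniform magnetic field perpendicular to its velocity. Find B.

From |q|vB = mv²/r, B = mv/(|q|r).
B = (2.5×10⁻²⁶)(1.08×10⁵)/((4.8×10⁻¹⁹)(2.78×10⁻³)) ≈ 2.02 T.

B ≈ 2.02 T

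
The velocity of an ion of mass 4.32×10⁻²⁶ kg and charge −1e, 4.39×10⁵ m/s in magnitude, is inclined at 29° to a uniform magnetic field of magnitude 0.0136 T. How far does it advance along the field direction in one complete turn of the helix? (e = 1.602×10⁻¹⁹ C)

p ≈ 47.8 m

v∥ = v cosθ = 4.39×10⁵·cos29° ≈ 3.840×10⁵ m/s.
T = 2πm/(|q|B) = 2π(4.32×10⁻²⁶)/((1.602×10⁻¹⁹)(0.0136)) ≈ 1.246×10⁻⁴ s.
pitch = v∥ T = (3.840×10⁵)(1.246×10⁻⁴) ≈ 47.8 m.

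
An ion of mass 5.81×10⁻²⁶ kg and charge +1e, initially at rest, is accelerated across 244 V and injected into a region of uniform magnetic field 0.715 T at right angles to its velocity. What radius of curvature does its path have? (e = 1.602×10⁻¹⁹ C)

r ≈ 0.0186 m

Acceleration: |q|V = ½mv² ⇒ v = √(2|q|V/m) = √(2·1.602×10⁻¹⁹·244/5.81×10⁻²⁶) ≈ 3.668×10⁴ m/s.
In the field: r = mv/(|q|B) = (5.81×10⁻²⁶)(3.668×10⁴)/((1.602×10⁻¹⁹)(0.715)) ≈ 0.0186 m.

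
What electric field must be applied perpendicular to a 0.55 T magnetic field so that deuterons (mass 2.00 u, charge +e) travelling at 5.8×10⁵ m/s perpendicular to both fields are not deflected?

For straight-line motion qE = qvB, so E = vB.
E = 5.8×10⁵ × 0.55 = 3.2×10⁵ V/m.

E = 3.2×10⁵ V/m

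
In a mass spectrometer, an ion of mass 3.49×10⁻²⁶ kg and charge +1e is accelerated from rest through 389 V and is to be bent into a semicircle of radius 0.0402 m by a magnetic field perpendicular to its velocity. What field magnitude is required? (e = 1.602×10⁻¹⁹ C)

B ≈ 0.324 T

v = √(2|q|V/m) = √(2·1.602×10⁻¹⁹·389/3.49×10⁻²⁶) ≈ 5.976×10⁴ m/s.
B = mv/(|q|r) = (3.49×10⁻²⁶)(5.976×10⁴)/((1.602×10⁻¹⁹)(0.0402)) ≈ 0.324 T.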